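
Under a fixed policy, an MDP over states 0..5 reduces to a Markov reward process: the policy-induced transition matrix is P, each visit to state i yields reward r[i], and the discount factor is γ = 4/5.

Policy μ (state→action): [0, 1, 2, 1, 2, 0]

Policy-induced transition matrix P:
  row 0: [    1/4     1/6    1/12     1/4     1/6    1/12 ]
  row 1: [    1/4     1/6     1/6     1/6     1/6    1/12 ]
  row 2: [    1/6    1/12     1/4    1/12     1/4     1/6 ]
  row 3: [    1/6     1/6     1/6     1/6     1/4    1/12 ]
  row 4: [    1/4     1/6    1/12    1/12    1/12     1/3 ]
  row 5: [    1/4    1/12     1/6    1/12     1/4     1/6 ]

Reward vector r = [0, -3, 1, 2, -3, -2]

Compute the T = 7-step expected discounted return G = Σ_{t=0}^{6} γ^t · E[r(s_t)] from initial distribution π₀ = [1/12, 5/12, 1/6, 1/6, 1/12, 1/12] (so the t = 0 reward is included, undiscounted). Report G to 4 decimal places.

G = -3.6793

t=0: π = [0.0833, 0.4167, 0.1667, 0.1667, 0.0833, 0.0833], E[r] = -1.1667, γ^t·E[r] = -1.166667, running G = -1.166667
t=1: π = [0.2222, 0.1458, 0.1667, 0.1458, 0.1944, 0.1250], E[r] = -0.8125, γ^t·E[r] = -0.650000, running G = -1.816667
t=2: π = [0.2240, 0.1424, 0.1458, 0.1447, 0.1869, 0.1563], E[r] = -0.8652, γ^t·E[r] = -0.553704, running G = -2.370370
t=3: π = [0.2258, 0.1415, 0.1446, 0.1446, 0.1883, 0.1552], E[r] = -0.8662, γ^t·E[r] = -0.443481, running G = -2.813852
t=4: π = [0.2259, 0.1417, 0.1442, 0.1448, 0.1880, 0.1554], E[r] = -0.8660, γ^t·E[r] = -0.354733, running G = -3.168584
t=5: π = [0.2259, 0.1417, 0.1442, 0.1449, 0.1880, 0.1553], E[r] = -0.8659, γ^t·E[r] = -0.283737, running G = -3.452321
t=6: π = [0.2259, 0.1417, 0.1442, 0.1449, 0.1880, 0.1553], E[r] = -0.8659, γ^t·E[r] = -0.226987, running G = -3.679308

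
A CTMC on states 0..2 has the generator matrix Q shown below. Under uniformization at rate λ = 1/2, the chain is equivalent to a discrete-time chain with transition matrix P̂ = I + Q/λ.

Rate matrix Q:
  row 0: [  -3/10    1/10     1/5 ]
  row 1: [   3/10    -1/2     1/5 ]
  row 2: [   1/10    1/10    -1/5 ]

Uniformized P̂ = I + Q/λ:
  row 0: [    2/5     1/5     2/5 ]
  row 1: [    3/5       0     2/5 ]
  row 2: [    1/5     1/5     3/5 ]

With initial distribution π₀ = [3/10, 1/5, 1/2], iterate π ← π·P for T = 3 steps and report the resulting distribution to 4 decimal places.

t=0: π = [0.3000, 0.2000, 0.5000]
t=1: π = [0.3400, 0.1600, 0.5000]
t=2: π = [0.3320, 0.1680, 0.5000]
t=3: π = [0.3336, 0.1664, 0.5000]

π = [0.3336, 0.1664, 0.5000]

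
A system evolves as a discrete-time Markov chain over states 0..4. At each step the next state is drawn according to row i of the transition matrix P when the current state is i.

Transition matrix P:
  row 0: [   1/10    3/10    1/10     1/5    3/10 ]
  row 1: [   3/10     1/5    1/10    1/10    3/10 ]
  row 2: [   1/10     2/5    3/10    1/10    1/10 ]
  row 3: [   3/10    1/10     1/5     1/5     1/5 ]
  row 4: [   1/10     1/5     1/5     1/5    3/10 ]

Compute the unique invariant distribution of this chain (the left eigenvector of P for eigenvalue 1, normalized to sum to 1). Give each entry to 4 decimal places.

π = [0.1792, 0.2372, 0.1760, 0.1587, 0.2489]

Balance equations π_j = Σ_i π_i·P[i][j]:
  π_0 = 1/10·π_0 + 3/10·π_1 + 1/10·π_2 + 3/10·π_3 + 1/10·π_4
  π_1 = 3/10·π_0 + 1/5·π_1 + 2/5·π_2 + 1/10·π_3 + 1/5·π_4
  π_2 = 1/10·π_0 + 1/10·π_1 + 3/10·π_2 + 1/5·π_3 + 1/5·π_4
  π_3 = 1/5·π_0 + 1/10·π_1 + 1/10·π_2 + 1/5·π_3 + 1/5·π_4
  normalize: π_0 + π_1 + π_2 + π_3 + π_4 = 1
Solving the linear system gives exactly π = [804/4487, 2129/8974, 1579/8974, 712/4487, 1117/4487].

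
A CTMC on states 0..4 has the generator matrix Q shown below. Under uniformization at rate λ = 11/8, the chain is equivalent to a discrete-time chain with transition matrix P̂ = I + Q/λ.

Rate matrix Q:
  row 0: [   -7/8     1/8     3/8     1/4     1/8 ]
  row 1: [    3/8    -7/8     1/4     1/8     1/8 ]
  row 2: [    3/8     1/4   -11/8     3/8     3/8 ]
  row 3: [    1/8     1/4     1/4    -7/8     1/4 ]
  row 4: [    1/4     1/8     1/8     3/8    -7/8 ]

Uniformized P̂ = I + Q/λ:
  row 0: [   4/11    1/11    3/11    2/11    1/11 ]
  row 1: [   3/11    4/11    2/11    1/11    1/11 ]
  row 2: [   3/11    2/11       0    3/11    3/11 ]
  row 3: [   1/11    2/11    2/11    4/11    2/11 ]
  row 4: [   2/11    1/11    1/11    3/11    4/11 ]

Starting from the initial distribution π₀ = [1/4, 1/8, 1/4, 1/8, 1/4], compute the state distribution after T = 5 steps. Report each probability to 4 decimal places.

π = [0.2321, 0.1748, 0.1567, 0.2419, 0.1945]

t=0: π = [0.2500, 0.1250, 0.2500, 0.1250, 0.2500]
t=1: π = [0.2500, 0.1591, 0.1364, 0.2386, 0.2159]
t=2: π = [0.2324, 0.1684, 0.1601, 0.2428, 0.1963]
t=3: π = [0.2319, 0.1735, 0.1560, 0.2431, 0.1956]
t=4: π = [0.2318, 0.1745, 0.1568, 0.2422, 0.1947]
t=5: π = [0.2321, 0.1748, 0.1567, 0.2419, 0.1945]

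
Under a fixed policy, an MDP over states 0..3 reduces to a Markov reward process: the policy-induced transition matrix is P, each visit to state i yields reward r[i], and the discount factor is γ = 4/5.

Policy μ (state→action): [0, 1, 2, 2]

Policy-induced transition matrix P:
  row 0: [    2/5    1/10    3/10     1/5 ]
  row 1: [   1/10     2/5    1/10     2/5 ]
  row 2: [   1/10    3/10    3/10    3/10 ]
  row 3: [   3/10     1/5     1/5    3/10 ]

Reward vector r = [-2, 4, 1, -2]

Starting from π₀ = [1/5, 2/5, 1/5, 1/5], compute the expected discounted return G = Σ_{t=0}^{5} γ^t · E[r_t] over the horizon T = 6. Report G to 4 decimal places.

t=0: π = [0.2000, 0.4000, 0.2000, 0.2000], E[r] = 1.0000, γ^t·E[r] = 1.000000, running G = 1.000000
t=1: π = [0.2000, 0.2800, 0.2000, 0.3200], E[r] = 0.2800, γ^t·E[r] = 0.224000, running G = 1.224000
t=2: π = [0.2240, 0.2560, 0.2120, 0.3080], E[r] = 0.1720, γ^t·E[r] = 0.110080, running G = 1.334080
t=3: π = [0.2288, 0.2500, 0.2180, 0.3032], E[r] = 0.1540, γ^t·E[r] = 0.078848, running G = 1.412928
t=4: π = [0.2293, 0.2489, 0.2197, 0.3021], E[r] = 0.1526, γ^t·E[r] = 0.062489, running G = 1.475417
t=5: π = [0.2292, 0.2488, 0.2200, 0.3020], E[r] = 0.1530, γ^t·E[r] = 0.050121, running G = 1.525537

G = 1.5255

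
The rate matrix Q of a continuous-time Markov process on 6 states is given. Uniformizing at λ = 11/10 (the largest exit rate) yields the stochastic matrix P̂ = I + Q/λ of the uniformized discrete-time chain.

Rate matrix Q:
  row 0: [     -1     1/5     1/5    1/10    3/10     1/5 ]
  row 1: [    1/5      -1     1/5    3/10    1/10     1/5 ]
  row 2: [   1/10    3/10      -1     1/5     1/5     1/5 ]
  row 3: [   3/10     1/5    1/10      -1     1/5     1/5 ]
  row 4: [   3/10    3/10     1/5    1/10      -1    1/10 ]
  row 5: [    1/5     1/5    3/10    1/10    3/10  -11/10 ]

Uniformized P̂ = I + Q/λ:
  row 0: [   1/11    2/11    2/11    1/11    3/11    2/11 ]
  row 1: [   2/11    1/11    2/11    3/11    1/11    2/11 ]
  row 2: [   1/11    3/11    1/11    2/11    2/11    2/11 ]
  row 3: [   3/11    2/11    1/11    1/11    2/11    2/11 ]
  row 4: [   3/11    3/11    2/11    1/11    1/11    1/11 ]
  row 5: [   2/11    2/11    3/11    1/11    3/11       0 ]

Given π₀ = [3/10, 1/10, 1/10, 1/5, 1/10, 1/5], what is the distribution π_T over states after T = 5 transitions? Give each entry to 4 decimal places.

π = [0.1793, 0.1953, 0.1666, 0.1416, 0.1770, 0.1402]

t=0: π = [0.3000, 0.1000, 0.1000, 0.2000, 0.1000, 0.2000]
t=1: π = [0.1727, 0.1909, 0.1727, 0.1182, 0.2091, 0.1364]
t=2: π = [0.1802, 0.1992, 0.1678, 0.1413, 0.1736, 0.1380]
t=3: π = [0.1788, 0.1947, 0.1663, 0.1424, 0.1769, 0.1409]
t=4: π = [0.1795, 0.1953, 0.1666, 0.1414, 0.1771, 0.1401]
t=5: π = [0.1793, 0.1953, 0.1666, 0.1416, 0.1770, 0.1402]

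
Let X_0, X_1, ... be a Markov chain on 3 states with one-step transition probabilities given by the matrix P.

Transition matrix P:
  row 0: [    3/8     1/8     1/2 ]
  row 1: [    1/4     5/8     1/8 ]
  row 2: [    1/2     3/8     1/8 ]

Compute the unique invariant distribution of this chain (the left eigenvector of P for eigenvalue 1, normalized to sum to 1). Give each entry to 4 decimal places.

Balance equations π_j = Σ_i π_i·P[i][j]:
  π_0 = 3/8·π_0 + 1/4·π_1 + 1/2·π_2
  π_1 = 1/8·π_0 + 5/8·π_1 + 3/8·π_2
  normalize: π_0 + π_1 + π_2 = 1
Solving the linear system gives exactly π = [9/25, 19/50, 13/50].

π = [0.3600, 0.3800, 0.2600]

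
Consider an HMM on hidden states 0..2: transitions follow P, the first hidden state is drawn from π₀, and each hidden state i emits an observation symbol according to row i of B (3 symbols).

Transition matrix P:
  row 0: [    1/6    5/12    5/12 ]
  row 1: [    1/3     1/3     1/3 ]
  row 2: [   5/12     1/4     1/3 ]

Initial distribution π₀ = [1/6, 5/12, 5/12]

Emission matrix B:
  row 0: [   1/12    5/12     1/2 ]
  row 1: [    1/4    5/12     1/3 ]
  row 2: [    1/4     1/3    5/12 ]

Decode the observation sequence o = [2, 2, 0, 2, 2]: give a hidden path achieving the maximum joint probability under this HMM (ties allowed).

path = [2, 0, 2, 0, 2]

t=0: δ = [8.333e-02, 1.389e-01, 1.736e-01]  (obs o_0=2)
t=1: δ = [3.617e-02, 1.543e-02, 2.411e-02]  ψ = [2, 1, 2]  (obs o_1=2)
t=2: δ = [8.372e-04, 3.768e-03, 3.768e-03]  ψ = [2, 0, 0]  (obs o_2=0)
t=3: δ = [7.849e-04, 4.186e-04, 5.233e-04]  ψ = [2, 1, 1]  (obs o_3=2)
t=4: δ = [1.090e-04, 1.090e-04, 1.363e-04]  ψ = [2, 0, 0]  (obs o_4=2)
backtrack: best end state = 2; path = [2, 0, 2, 0, 2]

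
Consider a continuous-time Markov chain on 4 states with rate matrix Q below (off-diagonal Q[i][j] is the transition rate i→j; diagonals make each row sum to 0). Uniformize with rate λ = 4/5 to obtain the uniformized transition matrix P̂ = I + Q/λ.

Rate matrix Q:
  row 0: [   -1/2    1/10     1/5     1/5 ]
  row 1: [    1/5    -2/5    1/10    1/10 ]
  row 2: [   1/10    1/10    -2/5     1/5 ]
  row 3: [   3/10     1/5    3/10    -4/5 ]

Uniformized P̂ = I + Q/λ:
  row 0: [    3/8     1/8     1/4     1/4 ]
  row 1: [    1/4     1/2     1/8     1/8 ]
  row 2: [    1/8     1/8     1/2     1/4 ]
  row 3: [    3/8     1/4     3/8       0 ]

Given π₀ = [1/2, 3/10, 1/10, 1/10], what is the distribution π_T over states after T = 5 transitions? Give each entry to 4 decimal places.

π = [0.2650, 0.2355, 0.3230, 0.1765]

t=0: π = [0.5000, 0.3000, 0.1000, 0.1000]
t=1: π = [0.3125, 0.2500, 0.2500, 0.1875]
t=2: π = [0.2813, 0.2422, 0.3047, 0.1719]
t=3: π = [0.2686, 0.2373, 0.3174, 0.1768]
t=4: π = [0.2660, 0.2361, 0.3218, 0.1761]
t=5: π = [0.2650, 0.2355, 0.3230, 0.1765]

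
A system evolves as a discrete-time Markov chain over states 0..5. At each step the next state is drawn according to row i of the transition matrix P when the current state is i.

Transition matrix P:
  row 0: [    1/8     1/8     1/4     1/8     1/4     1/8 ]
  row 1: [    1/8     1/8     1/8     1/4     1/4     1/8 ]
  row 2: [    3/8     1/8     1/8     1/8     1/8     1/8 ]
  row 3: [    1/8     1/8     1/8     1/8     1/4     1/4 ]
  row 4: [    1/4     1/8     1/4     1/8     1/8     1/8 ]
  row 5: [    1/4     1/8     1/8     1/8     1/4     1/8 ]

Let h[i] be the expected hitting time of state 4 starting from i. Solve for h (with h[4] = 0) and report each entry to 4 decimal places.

h = [4.3880, 4.3185, 4.8756, 4.3195, 0.0000, 4.3271]

First-step conditioning: h[4] = 0; for i ≠ 4, h[i] = 1 + Σ_k P[i][k]·h[k].
  h[0] = 1 + 1/8·h[0] + 1/8·h[1] + 1/4·h[2] + 1/8·h[3] + 1/8·h[5]
  h[1] = 1 + 1/8·h[0] + 1/8·h[1] + 1/8·h[2] + 1/4·h[3] + 1/8·h[5]
  h[2] = 1 + 3/8·h[0] + 1/8·h[1] + 1/8·h[2] + 1/8·h[3] + 1/8·h[5]
  h[3] = 1 + 1/8·h[0] + 1/8·h[1] + 1/8·h[2] + 1/8·h[3] + 1/4·h[5]
  h[5] = 1 + 1/4·h[0] + 1/8·h[1] + 1/8·h[2] + 1/8·h[3] + 1/8·h[5]
Solving the 5×5 linear system over states ≠ 4 gives exactly h = [36864/8401, 36280/8401, 40960/8401, 36288/8401, 0, 36352/8401] (h[4] = 0 is the target).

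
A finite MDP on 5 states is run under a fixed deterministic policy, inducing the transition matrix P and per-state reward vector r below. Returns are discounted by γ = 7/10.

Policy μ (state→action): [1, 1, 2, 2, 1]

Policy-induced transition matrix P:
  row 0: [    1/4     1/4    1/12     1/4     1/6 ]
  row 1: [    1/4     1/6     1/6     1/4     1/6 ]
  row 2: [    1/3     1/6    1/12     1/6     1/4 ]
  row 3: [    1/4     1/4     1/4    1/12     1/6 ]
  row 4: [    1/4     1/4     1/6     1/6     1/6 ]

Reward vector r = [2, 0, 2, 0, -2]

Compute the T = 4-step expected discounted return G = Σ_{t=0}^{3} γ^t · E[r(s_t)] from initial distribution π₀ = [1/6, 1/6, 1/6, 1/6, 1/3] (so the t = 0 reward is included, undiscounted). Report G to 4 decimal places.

G = 0.7153

t=0: π = [0.1667, 0.1667, 0.1667, 0.1667, 0.3333], E[r] = 0.0000, γ^t·E[r] = 0.000000, running G = 0.000000
t=1: π = [0.2639, 0.2222, 0.1528, 0.1806, 0.1806], E[r] = 0.4722, γ^t·E[r] = 0.330556, running G = 0.330556
t=2: π = [0.2627, 0.2188, 0.1470, 0.1921, 0.1794], E[r] = 0.4606, γ^t·E[r] = 0.225718, running G = 0.556273
t=3: π = [0.2622, 0.2195, 0.1485, 0.1908, 0.1789], E[r] = 0.4637, γ^t·E[r] = 0.159061, running G = 0.715334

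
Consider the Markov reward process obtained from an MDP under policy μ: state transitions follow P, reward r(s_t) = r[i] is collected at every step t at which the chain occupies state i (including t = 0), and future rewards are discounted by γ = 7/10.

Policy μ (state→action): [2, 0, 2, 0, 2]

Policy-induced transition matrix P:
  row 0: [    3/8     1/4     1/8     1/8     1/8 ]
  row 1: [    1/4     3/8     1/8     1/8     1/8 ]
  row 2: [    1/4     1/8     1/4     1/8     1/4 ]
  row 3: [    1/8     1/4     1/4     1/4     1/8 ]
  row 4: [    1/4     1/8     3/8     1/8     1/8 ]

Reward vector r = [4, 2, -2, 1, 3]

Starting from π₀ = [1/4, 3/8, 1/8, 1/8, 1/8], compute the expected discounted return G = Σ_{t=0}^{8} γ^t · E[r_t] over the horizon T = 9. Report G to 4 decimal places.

t=0: π = [0.2500, 0.3750, 0.1250, 0.1250, 0.1250], E[r] = 2.0000, γ^t·E[r] = 2.000000, running G = 2.000000
t=1: π = [0.2656, 0.2656, 0.1875, 0.1406, 0.1406], E[r] = 1.7813, γ^t·E[r] = 1.246875, running G = 3.246875
t=2: π = [0.2656, 0.2422, 0.2012, 0.1426, 0.1484], E[r] = 1.7324, γ^t·E[r] = 0.848887, running G = 4.095762
t=3: π = [0.2654, 0.2366, 0.2051, 0.1428, 0.1501], E[r] = 1.7178, γ^t·E[r] = 0.589196, running G = 4.684958
t=4: π = [0.2653, 0.2352, 0.2060, 0.1429, 0.1506], E[r] = 1.7143, γ^t·E[r] = 0.411609, running G = 5.096567
t=5: π = [0.2653, 0.2348, 0.2063, 0.1429, 0.1508], E[r] = 1.7134, γ^t·E[r] = 0.287978, running G = 5.384545
t=6: π = [0.2653, 0.2347, 0.2063, 0.1429, 0.1508], E[r] = 1.7132, γ^t·E[r] = 0.201559, running G = 5.586104
t=7: π = [0.2653, 0.2347, 0.2063, 0.1429, 0.1508], E[r] = 1.7132, γ^t·E[r] = 0.141087, running G = 5.727191
t=8: π = [0.2653, 0.2347, 0.2063, 0.1429, 0.1508], E[r] = 1.7132, γ^t·E[r] = 0.098760, running G = 5.825951

G = 5.8260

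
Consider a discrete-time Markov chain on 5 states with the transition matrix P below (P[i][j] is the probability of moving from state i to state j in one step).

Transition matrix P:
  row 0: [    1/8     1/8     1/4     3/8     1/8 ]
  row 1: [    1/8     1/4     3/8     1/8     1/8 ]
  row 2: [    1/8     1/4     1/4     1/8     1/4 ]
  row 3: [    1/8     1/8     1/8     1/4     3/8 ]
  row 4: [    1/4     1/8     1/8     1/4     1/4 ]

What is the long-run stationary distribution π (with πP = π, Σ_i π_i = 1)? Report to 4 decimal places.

π = [0.1546, 0.1735, 0.2145, 0.2208, 0.2366]

Balance equations π_j = Σ_i π_i·P[i][j]:
  π_0 = 1/8·π_0 + 1/8·π_1 + 1/8·π_2 + 1/8·π_3 + 1/4·π_4
  π_1 = 1/8·π_0 + 1/4·π_1 + 1/4·π_2 + 1/8·π_3 + 1/8·π_4
  π_2 = 1/4·π_0 + 3/8·π_1 + 1/4·π_2 + 1/8·π_3 + 1/8·π_4
  π_3 = 3/8·π_0 + 1/8·π_1 + 1/8·π_2 + 1/4·π_3 + 1/4·π_4
  normalize: π_0 + π_1 + π_2 + π_3 + π_4 = 1
Solving the linear system gives exactly π = [49/317, 55/317, 68/317, 70/317, 75/317].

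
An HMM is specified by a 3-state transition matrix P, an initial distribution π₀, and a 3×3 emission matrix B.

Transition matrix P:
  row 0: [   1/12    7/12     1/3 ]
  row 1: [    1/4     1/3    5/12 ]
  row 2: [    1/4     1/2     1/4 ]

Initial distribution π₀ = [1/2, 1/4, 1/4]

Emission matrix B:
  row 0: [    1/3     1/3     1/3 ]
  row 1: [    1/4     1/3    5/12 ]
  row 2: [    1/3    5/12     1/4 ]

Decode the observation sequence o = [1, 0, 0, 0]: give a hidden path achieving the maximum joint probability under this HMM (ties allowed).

t=0: δ = [1.667e-01, 8.333e-02, 1.042e-01]  (obs o_0=1)
t=1: δ = [8.681e-03, 2.431e-02, 1.852e-02]  ψ = [2, 0, 0]  (obs o_1=0)
t=2: δ = [2.025e-03, 2.315e-03, 3.376e-03]  ψ = [1, 2, 1]  (obs o_2=0)
t=3: δ = [2.813e-04, 4.220e-04, 3.215e-04]  ψ = [2, 2, 1]  (obs o_3=0)
backtrack: best end state = 1; path = [0, 1, 2, 1]

path = [0, 1, 2, 1]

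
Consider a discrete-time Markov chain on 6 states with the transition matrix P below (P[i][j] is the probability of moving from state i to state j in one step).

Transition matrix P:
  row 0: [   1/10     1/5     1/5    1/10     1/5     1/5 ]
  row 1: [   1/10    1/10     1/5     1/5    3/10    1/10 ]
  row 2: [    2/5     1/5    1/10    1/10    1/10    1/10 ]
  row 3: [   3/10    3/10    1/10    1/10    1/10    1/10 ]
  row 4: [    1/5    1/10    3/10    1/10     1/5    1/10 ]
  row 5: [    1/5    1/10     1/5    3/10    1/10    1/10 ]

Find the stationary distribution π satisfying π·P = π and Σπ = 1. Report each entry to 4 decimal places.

π = [0.2129, 0.1680, 0.1846, 0.1411, 0.1721, 0.1213]

Balance equations π_j = Σ_i π_i·P[i][j]:
  π_0 = 1/10·π_0 + 1/10·π_1 + 2/5·π_2 + 3/10·π_3 + 1/5·π_4 + 1/5·π_5
  π_1 = 1/5·π_0 + 1/10·π_1 + 1/5·π_2 + 3/10·π_3 + 1/10·π_4 + 1/10·π_5
  π_2 = 1/5·π_0 + 1/5·π_1 + 1/10·π_2 + 1/10·π_3 + 3/10·π_4 + 1/5·π_5
  π_3 = 1/10·π_0 + 1/5·π_1 + 1/10·π_2 + 1/10·π_3 + 1/10·π_4 + 3/10·π_5
  π_4 = 1/5·π_0 + 3/10·π_1 + 1/10·π_2 + 1/10·π_3 + 1/5·π_4 + 1/10·π_5
  normalize: π_0 + π_1 + π_2 + π_3 + π_4 + π_5 = 1
Solving the linear system gives exactly π = [2593/12177, 22499/133947, 916/4961, 6298/44649, 7684/44649, 1477/12177].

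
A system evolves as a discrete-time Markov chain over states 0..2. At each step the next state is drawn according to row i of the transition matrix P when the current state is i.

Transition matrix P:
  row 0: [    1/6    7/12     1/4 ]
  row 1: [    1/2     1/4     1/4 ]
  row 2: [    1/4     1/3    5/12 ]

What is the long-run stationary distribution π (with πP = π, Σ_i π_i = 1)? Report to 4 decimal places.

π = [0.3188, 0.3813, 0.3000]

Balance equations π_j = Σ_i π_i·P[i][j]:
  π_0 = 1/6·π_0 + 1/2·π_1 + 1/4·π_2
  π_1 = 7/12·π_0 + 1/4·π_1 + 1/3·π_2
  normalize: π_0 + π_1 + π_2 = 1
Solving the linear system gives exactly π = [51/160, 61/160, 3/10].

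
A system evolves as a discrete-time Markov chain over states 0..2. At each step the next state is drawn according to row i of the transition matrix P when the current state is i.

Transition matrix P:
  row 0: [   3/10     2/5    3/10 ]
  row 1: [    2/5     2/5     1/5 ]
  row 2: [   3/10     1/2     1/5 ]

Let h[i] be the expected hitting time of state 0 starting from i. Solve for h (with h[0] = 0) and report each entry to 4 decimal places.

First-step conditioning: h[0] = 0; for i ≠ 0, h[i] = 1 + Σ_k P[i][k]·h[k].
  h[1] = 1 + 2/5·h[1] + 1/5·h[2]
  h[2] = 1 + 1/2·h[1] + 1/5·h[2]
Solving the 2×2 linear system over states ≠ 0 gives exactly h = [0, 50/19, 55/19] (h[0] = 0 is the target).

h = [0.0000, 2.6316, 2.8947]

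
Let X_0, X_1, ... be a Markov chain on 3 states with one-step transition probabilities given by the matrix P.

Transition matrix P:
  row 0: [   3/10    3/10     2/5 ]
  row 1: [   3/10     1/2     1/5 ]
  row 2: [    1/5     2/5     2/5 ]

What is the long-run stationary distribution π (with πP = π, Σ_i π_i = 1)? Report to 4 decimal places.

π = [0.2683, 0.4146, 0.3171]

Balance equations π_j = Σ_i π_i·P[i][j]:
  π_0 = 3/10·π_0 + 3/10·π_1 + 1/5·π_2
  π_1 = 3/10·π_0 + 1/2·π_1 + 2/5·π_2
  normalize: π_0 + π_1 + π_2 = 1
Solving the linear system gives exactly π = [11/41, 17/41, 13/41].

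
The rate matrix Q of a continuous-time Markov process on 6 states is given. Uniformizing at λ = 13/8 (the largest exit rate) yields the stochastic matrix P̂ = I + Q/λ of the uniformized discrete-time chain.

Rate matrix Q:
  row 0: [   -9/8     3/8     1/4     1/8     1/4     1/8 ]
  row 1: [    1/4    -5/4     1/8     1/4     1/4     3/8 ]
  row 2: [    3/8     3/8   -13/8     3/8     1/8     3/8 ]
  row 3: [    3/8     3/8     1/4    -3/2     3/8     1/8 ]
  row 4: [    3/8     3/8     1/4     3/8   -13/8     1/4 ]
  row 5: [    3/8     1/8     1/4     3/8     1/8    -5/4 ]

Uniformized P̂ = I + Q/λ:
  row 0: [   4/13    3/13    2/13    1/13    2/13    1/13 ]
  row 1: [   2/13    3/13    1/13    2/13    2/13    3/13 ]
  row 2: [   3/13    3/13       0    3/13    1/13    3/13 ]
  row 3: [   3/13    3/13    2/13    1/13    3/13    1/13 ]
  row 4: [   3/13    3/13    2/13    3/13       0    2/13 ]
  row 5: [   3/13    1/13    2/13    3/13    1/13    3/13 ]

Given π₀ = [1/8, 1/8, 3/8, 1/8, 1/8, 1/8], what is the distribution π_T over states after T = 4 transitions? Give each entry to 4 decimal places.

π = [0.2328, 0.2059, 0.1196, 0.1550, 0.1253, 0.1614]

t=0: π = [0.1250, 0.1250, 0.3750, 0.1250, 0.1250, 0.1250]
t=1: π = [0.2308, 0.2115, 0.0865, 0.1827, 0.1058, 0.1827]
t=2: π = [0.2322, 0.2027, 0.1243, 0.1509, 0.1309, 0.1590]
t=3: π = [0.2330, 0.2063, 0.1191, 0.1562, 0.1235, 0.1618]
t=4: π = [0.2328, 0.2059, 0.1196, 0.1550, 0.1253, 0.1614]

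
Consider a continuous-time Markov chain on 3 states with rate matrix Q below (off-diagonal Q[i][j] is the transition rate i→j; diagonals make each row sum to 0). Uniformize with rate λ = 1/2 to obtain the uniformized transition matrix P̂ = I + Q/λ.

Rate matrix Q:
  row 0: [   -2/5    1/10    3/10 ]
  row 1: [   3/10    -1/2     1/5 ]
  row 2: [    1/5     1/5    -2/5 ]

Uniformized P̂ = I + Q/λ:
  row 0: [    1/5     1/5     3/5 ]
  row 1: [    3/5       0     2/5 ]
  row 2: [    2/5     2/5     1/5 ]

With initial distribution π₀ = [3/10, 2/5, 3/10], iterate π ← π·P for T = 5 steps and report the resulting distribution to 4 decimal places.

π = [0.3722, 0.2332, 0.3946]

t=0: π = [0.3000, 0.4000, 0.3000]
t=1: π = [0.4200, 0.1800, 0.4000]
t=2: π = [0.3520, 0.2440, 0.4040]
t=3: π = [0.3784, 0.2320, 0.3896]
t=4: π = [0.3707, 0.2315, 0.3978]
t=5: π = [0.3722, 0.2332, 0.3946]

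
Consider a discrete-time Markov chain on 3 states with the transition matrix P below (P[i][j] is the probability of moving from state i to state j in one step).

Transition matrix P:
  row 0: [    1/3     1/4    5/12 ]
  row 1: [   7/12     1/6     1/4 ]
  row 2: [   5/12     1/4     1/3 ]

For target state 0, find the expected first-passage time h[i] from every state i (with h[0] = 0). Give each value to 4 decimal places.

First-step conditioning: h[0] = 0; for i ≠ 0, h[i] = 1 + Σ_k P[i][k]·h[k].
  h[1] = 1 + 1/6·h[1] + 1/4·h[2]
  h[2] = 1 + 1/4·h[1] + 1/3·h[2]
Solving the 2×2 linear system over states ≠ 0 gives exactly h = [0, 132/71, 156/71] (h[0] = 0 is the target).

h = [0.0000, 1.8592, 2.1972]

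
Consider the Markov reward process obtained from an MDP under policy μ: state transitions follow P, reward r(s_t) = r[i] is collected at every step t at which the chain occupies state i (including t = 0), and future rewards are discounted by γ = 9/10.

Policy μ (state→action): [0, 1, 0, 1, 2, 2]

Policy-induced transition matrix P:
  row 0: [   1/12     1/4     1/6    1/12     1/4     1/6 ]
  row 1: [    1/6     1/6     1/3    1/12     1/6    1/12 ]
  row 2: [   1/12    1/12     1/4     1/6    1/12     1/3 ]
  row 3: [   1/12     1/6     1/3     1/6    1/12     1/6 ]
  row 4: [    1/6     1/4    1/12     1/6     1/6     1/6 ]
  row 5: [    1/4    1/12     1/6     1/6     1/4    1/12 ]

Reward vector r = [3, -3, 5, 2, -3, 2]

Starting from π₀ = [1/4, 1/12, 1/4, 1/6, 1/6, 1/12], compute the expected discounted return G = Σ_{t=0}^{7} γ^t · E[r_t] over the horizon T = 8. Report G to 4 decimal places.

G = 7.2982

t=0: π = [0.2500, 0.0833, 0.2500, 0.1667, 0.1667, 0.0833], E[r] = 1.7500, γ^t·E[r] = 1.750000, running G = 1.750000
t=1: π = [0.1181, 0.1736, 0.2153, 0.1389, 0.1597, 0.1944], E[r] = 1.0972, γ^t·E[r] = 0.987500, running G = 2.737500
t=2: π = [0.1435, 0.1557, 0.2234, 0.1424, 0.1632, 0.1719], E[r] = 1.2193, γ^t·E[r] = 0.987656, running G = 3.725156
t=3: π = [0.1386, 0.1593, 0.2214, 0.1417, 0.1625, 0.1766], E[r] = 1.1938, γ^t·E[r] = 0.870293, running G = 4.595449
t=4: π = [0.1396, 0.1586, 0.2217, 0.1418, 0.1627, 0.1756], E[r] = 1.1985, γ^t·E[r] = 0.786341, running G = 5.381790
t=5: π = [0.1394, 0.1587, 0.2217, 0.1418, 0.1626, 0.1758], E[r] = 1.1975, γ^t·E[r] = 0.707099, running G = 6.088889
t=6: π = [0.1394, 0.1587, 0.2217, 0.1418, 0.1626, 0.1757], E[r] = 1.1977, γ^t·E[r] = 0.636503, running G = 6.725392
t=7: π = [0.1394, 0.1587, 0.2217, 0.1418, 0.1626, 0.1757], E[r] = 1.1976, γ^t·E[r] = 0.572832, running G = 7.298224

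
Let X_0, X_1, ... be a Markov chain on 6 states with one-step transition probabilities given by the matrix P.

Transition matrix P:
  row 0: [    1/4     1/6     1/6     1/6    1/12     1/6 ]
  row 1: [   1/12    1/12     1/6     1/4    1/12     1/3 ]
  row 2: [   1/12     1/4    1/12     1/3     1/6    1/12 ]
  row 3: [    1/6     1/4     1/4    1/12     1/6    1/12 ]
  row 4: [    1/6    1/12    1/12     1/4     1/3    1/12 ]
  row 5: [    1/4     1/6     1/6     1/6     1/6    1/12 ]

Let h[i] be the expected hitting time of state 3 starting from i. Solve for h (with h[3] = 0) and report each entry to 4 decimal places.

First-step conditioning: h[3] = 0; for i ≠ 3, h[i] = 1 + Σ_k P[i][k]·h[k].
  h[0] = 1 + 1/4·h[0] + 1/6·h[1] + 1/6·h[2] + 1/12·h[4] + 1/6·h[5]
  h[1] = 1 + 1/12·h[0] + 1/12·h[1] + 1/6·h[2] + 1/12·h[4] + 1/3·h[5]
  h[2] = 1 + 1/12·h[0] + 1/4·h[1] + 1/12·h[2] + 1/6·h[4] + 1/12·h[5]
  h[4] = 1 + 1/6·h[0] + 1/12·h[1] + 1/12·h[2] + 1/3·h[4] + 1/12·h[5]
  h[5] = 1 + 1/4·h[0] + 1/6·h[1] + 1/6·h[2] + 1/6·h[4] + 1/12·h[5]
Solving the 5×5 linear system over states ≠ 3 gives exactly h = [241512/51995, 222696/51995, 40296/10399, 0, 221388/51995, 239964/51995] (h[3] = 0 is the target).

h = [4.6449, 4.2830, 3.8750, 0.0000, 4.2579, 4.6151]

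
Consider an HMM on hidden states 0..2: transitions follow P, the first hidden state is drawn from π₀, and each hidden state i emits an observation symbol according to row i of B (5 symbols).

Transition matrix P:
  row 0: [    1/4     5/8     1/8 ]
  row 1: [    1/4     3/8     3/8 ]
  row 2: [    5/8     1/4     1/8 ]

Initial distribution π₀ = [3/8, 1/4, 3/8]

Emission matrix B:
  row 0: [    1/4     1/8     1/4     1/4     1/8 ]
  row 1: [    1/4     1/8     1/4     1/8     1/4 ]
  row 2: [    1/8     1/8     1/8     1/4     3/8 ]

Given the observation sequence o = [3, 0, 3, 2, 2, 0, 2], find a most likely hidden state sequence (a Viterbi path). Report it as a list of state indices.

t=0: δ = [9.375e-02, 3.125e-02, 9.375e-02]  (obs o_0=3)
t=1: δ = [1.465e-02, 1.465e-02, 1.465e-03]  ψ = [2, 0, 0]  (obs o_1=0)
t=2: δ = [9.155e-04, 1.144e-03, 1.373e-03]  ψ = [0, 0, 1]  (obs o_2=3)
t=3: δ = [2.146e-04, 1.431e-04, 5.364e-05]  ψ = [2, 0, 1]  (obs o_3=2)
t=4: δ = [1.341e-05, 3.353e-05, 6.706e-06]  ψ = [0, 0, 1]  (obs o_4=2)
t=5: δ = [2.095e-06, 3.143e-06, 1.572e-06]  ψ = [1, 1, 1]  (obs o_5=0)
t=6: δ = [2.456e-07, 3.274e-07, 1.473e-07]  ψ = [2, 0, 1]  (obs o_6=2)
backtrack: best end state = 1; path = [0, 1, 2, 0, 1, 0, 1]

path = [0, 1, 2, 0, 1, 0, 1]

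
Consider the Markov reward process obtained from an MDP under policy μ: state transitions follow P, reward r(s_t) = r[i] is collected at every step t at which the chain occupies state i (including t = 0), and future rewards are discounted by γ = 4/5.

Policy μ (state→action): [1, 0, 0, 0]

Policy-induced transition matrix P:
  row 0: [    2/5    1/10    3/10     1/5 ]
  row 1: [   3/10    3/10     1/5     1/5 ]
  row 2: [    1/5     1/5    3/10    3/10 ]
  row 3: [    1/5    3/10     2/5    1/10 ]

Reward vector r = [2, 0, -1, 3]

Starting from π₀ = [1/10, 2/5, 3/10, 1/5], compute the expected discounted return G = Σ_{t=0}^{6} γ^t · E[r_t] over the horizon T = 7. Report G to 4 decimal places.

G = 3.0915

t=0: π = [0.1000, 0.4000, 0.3000, 0.2000], E[r] = 0.5000, γ^t·E[r] = 0.500000, running G = 0.500000
t=1: π = [0.2600, 0.2500, 0.2800, 0.2100], E[r] = 0.8700, γ^t·E[r] = 0.696000, running G = 1.196000
t=2: π = [0.2770, 0.2200, 0.2960, 0.2070], E[r] = 0.8790, γ^t·E[r] = 0.562560, running G = 1.758560
t=3: π = [0.2774, 0.2150, 0.2987, 0.2089], E[r] = 0.8828, γ^t·E[r] = 0.451994, running G = 2.210554
t=4: π = [0.2770, 0.2147, 0.2994, 0.2090], E[r] = 0.8815, γ^t·E[r] = 0.361066, running G = 2.571620
t=5: π = [0.2769, 0.2147, 0.2994, 0.2090], E[r] = 0.8814, γ^t·E[r] = 0.288821, running G = 2.860441
t=6: π = [0.2768, 0.2147, 0.2994, 0.2090], E[r] = 0.8814, γ^t·E[r] = 0.231043, running G = 3.091484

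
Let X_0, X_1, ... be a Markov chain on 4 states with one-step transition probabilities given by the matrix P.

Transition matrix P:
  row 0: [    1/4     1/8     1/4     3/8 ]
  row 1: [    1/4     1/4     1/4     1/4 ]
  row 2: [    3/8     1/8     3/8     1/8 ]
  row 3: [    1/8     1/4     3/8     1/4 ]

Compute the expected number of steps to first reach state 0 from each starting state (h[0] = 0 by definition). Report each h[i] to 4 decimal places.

First-step conditioning: h[0] = 0; for i ≠ 0, h[i] = 1 + Σ_k P[i][k]·h[k].
  h[1] = 1 + 1/4·h[1] + 1/4·h[2] + 1/4·h[3]
  h[2] = 1 + 1/8·h[1] + 3/8·h[2] + 1/8·h[3]
  h[3] = 1 + 1/4·h[1] + 3/8·h[2] + 1/4·h[3]
Solving the 3×3 linear system over states ≠ 0 gives exactly h = [0, 19/5, 16/5, 21/5] (h[0] = 0 is the target).

h = [0.0000, 3.8000, 3.2000, 4.2000]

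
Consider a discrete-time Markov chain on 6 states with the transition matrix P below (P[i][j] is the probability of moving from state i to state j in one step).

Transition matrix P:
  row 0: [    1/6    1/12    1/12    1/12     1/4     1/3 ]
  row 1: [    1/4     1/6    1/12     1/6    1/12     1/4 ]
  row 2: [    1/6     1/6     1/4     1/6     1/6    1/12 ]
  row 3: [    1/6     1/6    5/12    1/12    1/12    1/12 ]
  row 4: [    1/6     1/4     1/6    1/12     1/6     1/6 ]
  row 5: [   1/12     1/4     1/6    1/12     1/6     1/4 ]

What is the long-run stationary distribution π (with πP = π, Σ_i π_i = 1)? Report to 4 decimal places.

Balance equations π_j = Σ_i π_i·P[i][j]:
  π_0 = 1/6·π_0 + 1/4·π_1 + 1/6·π_2 + 1/6·π_3 + 1/6·π_4 + 1/12·π_5
  π_1 = 1/12·π_0 + 1/6·π_1 + 1/6·π_2 + 1/6·π_3 + 1/4·π_4 + 1/4·π_5
  π_2 = 1/12·π_0 + 1/12·π_1 + 1/4·π_2 + 5/12·π_3 + 1/6·π_4 + 1/6·π_5
  π_3 = 1/12·π_0 + 1/6·π_1 + 1/6·π_2 + 1/12·π_3 + 1/12·π_4 + 1/12·π_5
  π_4 = 1/4·π_0 + 1/12·π_1 + 1/6·π_2 + 1/12·π_3 + 1/6·π_4 + 1/6·π_5
  normalize: π_0 + π_1 + π_2 + π_3 + π_4 + π_5 = 1
Solving the linear system gives exactly π = [37553/227473, 41557/227473, 41218/227473, 25854/227473, 35424/227473, 45867/227473].

π = [0.1651, 0.1827, 0.1812, 0.1137, 0.1557, 0.2016]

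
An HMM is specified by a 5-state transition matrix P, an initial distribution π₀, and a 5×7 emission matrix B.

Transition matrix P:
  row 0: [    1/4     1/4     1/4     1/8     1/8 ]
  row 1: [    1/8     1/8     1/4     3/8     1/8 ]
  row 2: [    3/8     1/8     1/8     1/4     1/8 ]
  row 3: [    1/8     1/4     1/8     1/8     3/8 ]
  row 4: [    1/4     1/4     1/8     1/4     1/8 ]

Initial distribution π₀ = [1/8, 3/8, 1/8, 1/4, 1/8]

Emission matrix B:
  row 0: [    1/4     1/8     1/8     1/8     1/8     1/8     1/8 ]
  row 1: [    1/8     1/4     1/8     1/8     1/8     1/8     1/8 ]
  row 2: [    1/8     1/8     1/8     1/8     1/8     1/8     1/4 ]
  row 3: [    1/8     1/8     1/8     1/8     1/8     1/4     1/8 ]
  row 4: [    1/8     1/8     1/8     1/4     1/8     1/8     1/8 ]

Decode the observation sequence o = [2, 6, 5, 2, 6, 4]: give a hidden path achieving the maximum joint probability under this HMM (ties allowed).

t=0: δ = [1.562e-02, 4.688e-02, 1.562e-02, 3.125e-02, 1.562e-02]  (obs o_0=2)
t=1: δ = [7.324e-04, 9.766e-04, 2.930e-03, 2.197e-03, 1.465e-03]  ψ = [1, 3, 1, 1, 3]  (obs o_1=6)
t=2: δ = [1.373e-04, 6.866e-05, 4.578e-05, 1.831e-04, 1.030e-04]  ψ = [2, 3, 2, 2, 3]  (obs o_2=5)
t=3: δ = [4.292e-06, 5.722e-06, 4.292e-06, 3.219e-06, 8.583e-06]  ψ = [0, 3, 0, 1, 3]  (obs o_3=2)
t=4: δ = [2.682e-07, 2.682e-07, 3.576e-07, 2.682e-07, 1.509e-07]  ψ = [4, 4, 1, 1, 3]  (obs o_4=6)
t=5: δ = [1.676e-08, 8.382e-09, 8.382e-09, 1.257e-08, 1.257e-08]  ψ = [2, 0, 0, 1, 3]  (obs o_5=4)
backtrack: best end state = 0; path = [1, 2, 3, 1, 2, 0]

path = [1, 2, 3, 1, 2, 0]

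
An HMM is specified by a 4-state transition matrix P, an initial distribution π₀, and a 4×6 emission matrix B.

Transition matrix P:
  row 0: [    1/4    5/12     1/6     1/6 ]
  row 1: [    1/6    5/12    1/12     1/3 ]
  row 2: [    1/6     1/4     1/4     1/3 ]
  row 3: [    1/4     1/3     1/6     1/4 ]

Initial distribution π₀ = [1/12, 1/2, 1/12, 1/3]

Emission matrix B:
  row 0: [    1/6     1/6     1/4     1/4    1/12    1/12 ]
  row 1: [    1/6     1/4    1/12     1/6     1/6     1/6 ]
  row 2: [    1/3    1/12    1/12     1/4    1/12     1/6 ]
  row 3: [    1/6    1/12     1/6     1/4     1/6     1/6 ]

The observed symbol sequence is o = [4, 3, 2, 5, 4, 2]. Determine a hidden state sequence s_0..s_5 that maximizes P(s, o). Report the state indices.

t=0: δ = [6.944e-03, 8.333e-02, 6.944e-03, 5.556e-02]  (obs o_0=4)
t=1: δ = [3.472e-03, 5.787e-03, 2.315e-03, 6.944e-03]  ψ = [1, 1, 3, 1]  (obs o_1=3)
t=2: δ = [4.340e-04, 2.009e-04, 9.645e-05, 3.215e-04]  ψ = [3, 1, 3, 1]  (obs o_2=2)
t=3: δ = [9.042e-06, 3.014e-05, 1.206e-05, 1.340e-05]  ψ = [0, 0, 0, 3]  (obs o_3=5)
t=4: δ = [4.186e-07, 2.093e-06, 2.512e-07, 1.674e-06]  ψ = [1, 1, 2, 1]  (obs o_4=4)
t=5: δ = [1.047e-07, 7.268e-08, 2.326e-08, 1.163e-07]  ψ = [3, 1, 3, 1]  (obs o_5=2)
backtrack: best end state = 3; path = [1, 3, 0, 1, 1, 3]

path = [1, 3, 0, 1, 1, 3]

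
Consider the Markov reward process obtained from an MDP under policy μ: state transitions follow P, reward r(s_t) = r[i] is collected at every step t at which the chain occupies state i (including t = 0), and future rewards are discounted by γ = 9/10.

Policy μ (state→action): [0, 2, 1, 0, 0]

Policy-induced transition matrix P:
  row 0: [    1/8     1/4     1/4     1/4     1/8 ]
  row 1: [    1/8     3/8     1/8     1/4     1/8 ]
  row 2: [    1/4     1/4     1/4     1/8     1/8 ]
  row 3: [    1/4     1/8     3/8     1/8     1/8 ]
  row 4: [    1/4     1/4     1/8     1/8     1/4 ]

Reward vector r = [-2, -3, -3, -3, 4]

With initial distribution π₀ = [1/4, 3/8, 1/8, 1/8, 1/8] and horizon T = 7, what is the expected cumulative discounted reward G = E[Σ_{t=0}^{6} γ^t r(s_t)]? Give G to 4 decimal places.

G = -9.5288

t=0: π = [0.2500, 0.3750, 0.1250, 0.1250, 0.1250], E[r] = -1.8750, γ^t·E[r] = -1.875000, running G = -1.875000
t=1: π = [0.1719, 0.2813, 0.2031, 0.2031, 0.1406], E[r] = -1.8438, γ^t·E[r] = -1.659375, running G = -3.534375
t=2: π = [0.1934, 0.2598, 0.2227, 0.1816, 0.1426], E[r] = -1.8086, γ^t·E[r] = -1.464961, running G = -4.999336
t=3: π = [0.1934, 0.2598, 0.2224, 0.1816, 0.1428], E[r] = -1.8069, γ^t·E[r] = -1.317219, running G = -6.316555
t=4: π = [0.1934, 0.2598, 0.2224, 0.1816, 0.1429], E[r] = -1.8067, γ^t·E[r] = -1.185357, running G = -7.501912
t=5: π = [0.1934, 0.2598, 0.2224, 0.1816, 0.1429], E[r] = -1.8066, γ^t·E[r] = -1.066805, running G = -8.568717
t=6: π = [0.1934, 0.2598, 0.2224, 0.1816, 0.1429], E[r] = -1.8066, γ^t·E[r] = -0.960123, running G = -9.528840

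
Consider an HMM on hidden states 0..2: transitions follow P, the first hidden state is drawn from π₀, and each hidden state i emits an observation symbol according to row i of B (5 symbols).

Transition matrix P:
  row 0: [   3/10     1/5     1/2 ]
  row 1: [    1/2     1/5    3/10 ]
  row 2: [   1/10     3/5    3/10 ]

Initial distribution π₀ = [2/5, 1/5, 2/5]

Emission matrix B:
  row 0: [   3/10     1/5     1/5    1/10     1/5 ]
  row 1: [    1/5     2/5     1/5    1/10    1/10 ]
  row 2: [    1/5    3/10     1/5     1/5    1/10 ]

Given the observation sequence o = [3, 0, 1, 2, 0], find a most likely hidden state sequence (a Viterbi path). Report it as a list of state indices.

t=0: δ = [4.000e-02, 2.000e-02, 8.000e-02]  (obs o_0=3)
t=1: δ = [3.600e-03, 9.600e-03, 4.800e-03]  ψ = [0, 2, 2]  (obs o_1=0)
t=2: δ = [9.600e-04, 1.152e-03, 8.640e-04]  ψ = [1, 2, 1]  (obs o_2=1)
t=3: δ = [1.152e-04, 1.037e-04, 9.600e-05]  ψ = [1, 2, 0]  (obs o_3=2)
t=4: δ = [1.555e-05, 1.152e-05, 1.152e-05]  ψ = [1, 2, 0]  (obs o_4=0)
backtrack: best end state = 0; path = [2, 1, 2, 1, 0]

path = [2, 1, 2, 1, 0]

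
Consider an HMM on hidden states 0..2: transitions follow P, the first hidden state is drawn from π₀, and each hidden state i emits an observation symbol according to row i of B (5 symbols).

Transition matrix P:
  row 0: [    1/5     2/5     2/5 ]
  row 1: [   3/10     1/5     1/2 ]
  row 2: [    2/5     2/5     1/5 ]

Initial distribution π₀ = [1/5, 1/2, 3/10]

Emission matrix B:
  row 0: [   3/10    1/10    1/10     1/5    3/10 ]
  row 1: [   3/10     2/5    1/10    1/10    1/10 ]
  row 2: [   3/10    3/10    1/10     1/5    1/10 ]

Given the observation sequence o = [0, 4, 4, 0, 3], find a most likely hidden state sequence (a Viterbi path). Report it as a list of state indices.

t=0: δ = [6.000e-02, 1.500e-01, 9.000e-02]  (obs o_0=0)
t=1: δ = [1.350e-02, 3.600e-03, 7.500e-03]  ψ = [1, 2, 1]  (obs o_1=4)
t=2: δ = [9.000e-04, 5.400e-04, 5.400e-04]  ψ = [2, 0, 0]  (obs o_2=4)
t=3: δ = [6.480e-05, 1.080e-04, 1.080e-04]  ψ = [2, 0, 0]  (obs o_3=0)
t=4: δ = [8.640e-06, 4.320e-06, 1.080e-05]  ψ = [2, 2, 1]  (obs o_4=3)
backtrack: best end state = 2; path = [1, 2, 0, 1, 2]

path = [1, 2, 0, 1, 2]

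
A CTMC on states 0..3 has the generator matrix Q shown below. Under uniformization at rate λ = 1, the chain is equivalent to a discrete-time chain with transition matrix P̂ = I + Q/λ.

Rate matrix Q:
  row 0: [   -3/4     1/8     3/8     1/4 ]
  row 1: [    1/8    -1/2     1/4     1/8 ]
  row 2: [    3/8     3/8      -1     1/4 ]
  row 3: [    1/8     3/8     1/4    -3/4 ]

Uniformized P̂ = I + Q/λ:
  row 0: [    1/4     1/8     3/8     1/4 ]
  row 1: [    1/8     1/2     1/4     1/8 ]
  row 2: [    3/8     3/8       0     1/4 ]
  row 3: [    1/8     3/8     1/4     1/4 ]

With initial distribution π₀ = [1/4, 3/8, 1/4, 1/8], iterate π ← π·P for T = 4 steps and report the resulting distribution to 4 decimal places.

t=0: π = [0.2500, 0.3750, 0.2500, 0.1250]
t=1: π = [0.2188, 0.3594, 0.2188, 0.2031]
t=2: π = [0.2070, 0.3652, 0.2227, 0.2051]
t=3: π = [0.2065, 0.3689, 0.2202, 0.2043]
t=4: π = [0.2059, 0.3695, 0.2208, 0.2039]

π = [0.2059, 0.3695, 0.2208, 0.2039]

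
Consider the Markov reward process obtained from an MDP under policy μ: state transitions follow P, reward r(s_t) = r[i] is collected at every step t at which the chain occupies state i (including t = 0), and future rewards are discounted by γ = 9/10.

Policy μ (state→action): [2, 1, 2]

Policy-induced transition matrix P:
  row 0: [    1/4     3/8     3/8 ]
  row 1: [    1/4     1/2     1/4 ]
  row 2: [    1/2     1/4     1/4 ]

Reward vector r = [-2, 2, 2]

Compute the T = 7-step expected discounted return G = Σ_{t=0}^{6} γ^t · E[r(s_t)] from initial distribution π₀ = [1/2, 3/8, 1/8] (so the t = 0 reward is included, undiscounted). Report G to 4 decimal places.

t=0: π = [0.5000, 0.3750, 0.1250], E[r] = 0.0000, γ^t·E[r] = 0.000000, running G = 0.000000
t=1: π = [0.2813, 0.4063, 0.3125], E[r] = 0.8750, γ^t·E[r] = 0.787500, running G = 0.787500
t=2: π = [0.3281, 0.3867, 0.2852], E[r] = 0.6875, γ^t·E[r] = 0.556875, running G = 1.344375
t=3: π = [0.3213, 0.3877, 0.2910], E[r] = 0.7148, γ^t·E[r] = 0.521121, running G = 1.865496
t=4: π = [0.3228, 0.3871, 0.2902], E[r] = 0.7090, γ^t·E[r] = 0.465165, running G = 2.330661
t=5: π = [0.3225, 0.3871, 0.2903], E[r] = 0.7098, γ^t·E[r] = 0.419153, running G = 2.749813
t=6: π = [0.3226, 0.3871, 0.2903], E[r] = 0.7097, γ^t·E[r] = 0.377140, running G = 3.126954

G = 3.1270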